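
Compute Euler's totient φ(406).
φ(406) = 168

φ is multiplicative, with φ(p^e) = p^e − p^(e−1). Factorise 406 = 2 · 7 · 29. Then
  φ(406) = (2 − 1) · (7 − 1) · (29 − 1) = 1 · 6 · 28 = 168.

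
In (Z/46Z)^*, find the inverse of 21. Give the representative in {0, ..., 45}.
21^(−1) ≡ 11 (mod 46)

Apply the extended Euclidean algorithm to (46, 21), tracking rows (r, s, t) with s·46 + t·21 = r. Each division r_prev = q·r_cur + r_new produces the new row as (previous row) − q·(current row):
  row A: (46, 1, 0)   [1·46 + 0·21 = 46]
  row B: (21, 0, 1)   [0·46 + 1·21 = 21]
  46 = 2·21 + 4   → row C = row A − 2·row B = (4, 1, −2)   [check: 1·46 − 2·21 = 4]
  21 = 5·4 + 1   → row D = row B − 5·row C = (1, −5, 11)   [check: −5·46 + 11·21 = 1]
  4 = 4·1 + 0   → remainder 0, stop. gcd = 1 (last nonzero row D).
The gcd is 1, so 21 is invertible mod 46. The last nonzero row gives −5·46 + 11·21 = 1, so t = 11. So 21^(−1) ≡ 11 (mod 46). Verify: 21 · 11 = 231 ≡ 1 (mod 46). ✓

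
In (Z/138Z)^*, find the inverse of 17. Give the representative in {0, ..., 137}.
17^(−1) ≡ 65 (mod 138)

Apply the extended Euclidean algorithm to (138, 17), tracking rows (r, s, t) with s·138 + t·17 = r. Each division r_prev = q·r_cur + r_new produces the new row as (previous row) − q·(current row):
  row A: (138, 1, 0)   [1·138 + 0·17 = 138]
  row B: (17, 0, 1)   [0·138 + 1·17 = 17]
  138 = 8·17 + 2   → row C = row A − 8·row B = (2, 1, −8)   [check: 1·138 − 8·17 = 2]
  17 = 8·2 + 1   → row D = row B − 8·row C = (1, −8, 65)   [check: −8·138 + 65·17 = 1]
  2 = 2·1 + 0   → remainder 0, stop. gcd = 1 (last nonzero row D).
The gcd is 1, so 17 is invertible mod 138. The last nonzero row gives −8·138 + 65·17 = 1, so t = 65. So 17^(−1) ≡ 65 (mod 138). Verify: 17 · 65 = 1105 ≡ 1 (mod 138). ✓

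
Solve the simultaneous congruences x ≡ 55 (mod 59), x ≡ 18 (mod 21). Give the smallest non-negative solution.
The moduli 59, 21 are pairwise coprime, so by the CRT there is a unique solution mod 59·21 = 1239.
Solve by successive substitution. Start with x ≡ 55 (mod 59).
  Combine with x ≡ 18 (mod 21): write x = 55 + 59·t and require 55 + 59·t ≡ 18 (mod 21), i.e. 59·t ≡ 18 − 55 ≡ 5 (mod 21). Since 59^(−1) ≡ 5 (mod 21) (59 ≡ 17 (mod 21)), t ≡ 5·5 ≡ 4 (mod 21). So x ≡ 55 + 59·4 = 291 (mod 1239).
Unique solution in [0, 1239): x = 291.

Final answer: x ≡ 291 (mod 1239); the representative in [0, 1239) is 291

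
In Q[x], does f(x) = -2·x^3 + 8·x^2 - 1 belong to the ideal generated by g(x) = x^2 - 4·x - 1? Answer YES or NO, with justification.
NO

In Q[x] the ideal (g) consists of all multiples of g, so f ∈ (g) iff g | f, i.e. iff the remainder of f on division by g is 0. Divide f by g (g is monic, so eliminate the leading term of the running remainder at each step):
  leading term -2·x^3: subtract (-2·x)·g(x) = -2·x^3 + 8·x^2 + 2·x, leaving -2·x - 1
The remainder r(x) = -2·x - 1 ≠ 0 (and deg r < deg g), so g ∤ f, i.e. f ∉ (g).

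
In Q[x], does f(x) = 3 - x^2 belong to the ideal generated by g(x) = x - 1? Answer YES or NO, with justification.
In Q[x] the ideal (g) consists of all multiples of g, so f ∈ (g) iff g | f, i.e. iff the remainder of f on division by g is 0. Divide f by g (g is monic, so eliminate the leading term of the running remainder at each step):
  leading term -x^2: subtract (-x)·g(x) = -x^2 + x, leaving 3 - x
  leading term -x: subtract (-1)·g(x) = 1 - x, leaving 2
The remainder r(x) = 2 ≠ 0 (and deg r < deg g), so g ∤ f, i.e. f ∉ (g).

Final answer: NO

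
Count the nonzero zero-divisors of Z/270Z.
In Z/270Z each nonzero element is either a unit (gcd with 270 is 1) or a zero-divisor (gcd > 1). The number of units is φ(270): factorise 270 = 2 · 3^3 · 5, so φ(270) = (2 − 1) · (3^3 − 3^2) · (5 − 1) = 1 · 18 · 4 = 72. The nonzero elements number 270 − 1 = 269. Hence the nonzero zero-divisors number 269 − 72 = 197.

Final answer: Z/270Z has 197 nonzero zero-divisors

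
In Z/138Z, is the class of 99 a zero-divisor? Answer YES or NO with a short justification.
gcd(99, 138) = 3 > 1, so 99 is not a unit in Z/138Z. In Z/nZ every nonzero non-unit is a zero-divisor: explicitly, take b = 138/gcd = 46 ≠ 0 (mod 138); then 99·46 = 4554 = 33·138, i.e. 99·46 ≡ 0 (mod 138). So 99 is a zero-divisor.

Final answer: YES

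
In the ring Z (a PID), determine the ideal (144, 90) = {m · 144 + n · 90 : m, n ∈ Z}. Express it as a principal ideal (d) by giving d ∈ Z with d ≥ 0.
In the PID Z, (a, b) is generated by gcd(a, b). Compute gcd(144, 90) with the extended Euclidean algorithm, tracking rows (r, s, t) with s·144 + t·90 = r:
  row A: (144, 1, 0)   [1·144 + 0·90 = 144]
  row B: (90, 0, 1)   [0·144 + 1·90 = 90]
  144 = 1·90 + 54   → row C = row A − 1·row B = (54, 1, −1)   [check: 1·144 − 1·90 = 54]
  90 = 1·54 + 36   → row D = row B − 1·row C = (36, −1, 2)   [check: −1·144 + 2·90 = 36]
  54 = 1·36 + 18   → row E = row C − 1·row D = (18, 2, −3)   [check: 2·144 − 3·90 = 18]
  36 = 2·18 + 0   → remainder 0, stop. gcd = 18 (last nonzero row E).
So gcd(144, 90) = 18, with Bézout identity 2·144 − 3·90 = 18. Containment (⊇): the Bézout identity exhibits 18 as an element of (144, 90), giving (18) ⊆ (144, 90). Containment (⊆): since 18 | 144 and 18 | 90 (144 = 18·8, 90 = 18·5), every Z-linear combination of 144 and 90 is divisible by 18, so (144, 90) ⊆ (18). Therefore (144, 90) = (18), d = 18.

Final answer: (144, 90) = (18); d = 18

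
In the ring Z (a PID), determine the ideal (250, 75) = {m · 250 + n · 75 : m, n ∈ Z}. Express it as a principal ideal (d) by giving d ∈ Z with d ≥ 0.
In the PID Z, (a, b) is generated by gcd(a, b). Compute gcd(250, 75) with the extended Euclidean algorithm, tracking rows (r, s, t) with s·250 + t·75 = r:
  row A: (250, 1, 0)   [1·250 + 0·75 = 250]
  row B: (75, 0, 1)   [0·250 + 1·75 = 75]
  250 = 3·75 + 25   → row C = row A − 3·row B = (25, 1, −3)   [check: 1·250 − 3·75 = 25]
  75 = 3·25 + 0   → remainder 0, stop. gcd = 25 (last nonzero row C).
So gcd(250, 75) = 25, with Bézout identity 1·250 − 3·75 = 25. Containment (⊇): the Bézout identity exhibits 25 as an element of (250, 75), giving (25) ⊆ (250, 75). Containment (⊆): since 25 | 250 and 25 | 75 (250 = 25·10, 75 = 25·3), every Z-linear combination of 250 and 75 is divisible by 25, so (250, 75) ⊆ (25). Therefore (250, 75) = (25), d = 25.

Final answer: (250, 75) = (25); d = 25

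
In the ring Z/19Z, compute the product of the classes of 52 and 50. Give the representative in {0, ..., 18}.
Reduce the factors first: 52 ≡ 14, 50 ≡ 12 (mod 19), so 52 · 50 ≡ 14 · 12 (mod 19). 14 · 12 = 168. Dividing by 19: 168 = 8·19 + 16. So (52 · 50) mod 19 = 16.

Final answer: 16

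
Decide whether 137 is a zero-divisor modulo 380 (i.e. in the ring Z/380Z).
gcd(137, 380) = 1, so 137 is a unit in Z/380Z (it has a multiplicative inverse). A unit cannot be a zero-divisor: if 137·b ≡ 0 then multiplying both sides by 137^(−1) gives b ≡ 0. So 137 is not a zero-divisor.

Final answer: NO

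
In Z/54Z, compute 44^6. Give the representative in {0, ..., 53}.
Use repeated squaring. Binary(6) = 110. Walk through the bits of the exponent 6 left-to-right: at each bit after the leading one, square the running value, then multiply by 44 if the bit is 1 (always reducing mod 54):
  bit 1 = 1 (leading): start with 44.
  bit 2 = 1: square 44^2 = 1936 ≡ 46; bit is 1, so multiply 46·44 = 2024 ≡ 26 (mod 54).
  bit 3 = 0: square 26^2 = 676 ≡ 28 (mod 54).
Final value: 44^6 ≡ 28 (mod 54).

Final answer: 28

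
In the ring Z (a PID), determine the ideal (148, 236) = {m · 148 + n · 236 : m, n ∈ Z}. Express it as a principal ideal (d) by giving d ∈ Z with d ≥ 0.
(148, 236) = (4); d = 4

In the PID Z, (a, b) is generated by gcd(a, b). Compute gcd(236, 148) with the extended Euclidean algorithm, tracking rows (r, s, t) with s·236 + t·148 = r:
  row A: (236, 1, 0)   [1·236 + 0·148 = 236]
  row B: (148, 0, 1)   [0·236 + 1·148 = 148]
  236 = 1·148 + 88   → row C = row A − 1·row B = (88, 1, −1)   [check: 1·236 − 1·148 = 88]
  148 = 1·88 + 60   → row D = row B − 1·row C = (60, −1, 2)   [check: −1·236 + 2·148 = 60]
  88 = 1·60 + 28   → row E = row C − 1·row D = (28, 2, −3)   [check: 2·236 − 3·148 = 28]
  60 = 2·28 + 4   → row F = row D − 2·row E = (4, −5, 8)   [check: −5·236 + 8·148 = 4]
  28 = 7·4 + 0   → remainder 0, stop. gcd = 4 (last nonzero row F).
So gcd(148, 236) = 4, with Bézout identity −5·236 + 8·148 = 4. Containment (⊇): the Bézout identity exhibits 4 as an element of (148, 236), giving (4) ⊆ (148, 236). Containment (⊆): since 4 | 148 and 4 | 236 (148 = 4·37, 236 = 4·59), every Z-linear combination of 148 and 236 is divisible by 4, so (148, 236) ⊆ (4). Therefore (148, 236) = (4), d = 4.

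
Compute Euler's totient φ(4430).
φ(4430) = 1768

φ is multiplicative, with φ(p^e) = p^e − p^(e−1). Factorise 4430 = 2 · 5 · 443. Then
  φ(4430) = (2 − 1) · (5 − 1) · (443 − 1) = 1 · 4 · 442 = 1768.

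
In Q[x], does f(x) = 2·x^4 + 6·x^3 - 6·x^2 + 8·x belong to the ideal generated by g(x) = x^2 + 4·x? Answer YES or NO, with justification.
In Q[x] the ideal (g) consists of all multiples of g, so f ∈ (g) iff g | f, i.e. iff the remainder of f on division by g is 0. Divide f by g (g is monic, so eliminate the leading term of the running remainder at each step):
  leading term 2·x^4: subtract (2·x^2)·g(x) = 2·x^4 + 8·x^3, leaving -2·x^3 - 6·x^2 + 8·x
  leading term -2·x^3: subtract (-2·x)·g(x) = -2·x^3 - 8·x^2, leaving 2·x^2 + 8·x
  leading term 2·x^2: subtract (2)·g(x) = 2·x^2 + 8·x, leaving 0
The remainder is 0, so f(x) = g(x) · h(x) with h(x) = 2·x^2 - 2·x + 2. Hence g | f, i.e. f ∈ (g).

Final answer: YES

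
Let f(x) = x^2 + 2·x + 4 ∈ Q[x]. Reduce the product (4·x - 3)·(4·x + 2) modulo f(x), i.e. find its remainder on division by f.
First multiply in Q[x] without reducing: a · b = 16·x^2 - 4·x - 6. Now divide by f(x) = x^2 + 2·x + 4, eliminating the leading term at each step:
  leading term 16·x^2: subtract (16)·f(x) = 16·x^2 + 32·x + 64, leaving -36·x - 70
The degree is now < 2, so this is the remainder. Hence a · b ≡ -36·x - 70 in Q[x]/(f).

Final answer: a · b ≡ -36·x - 70 (mod f(x))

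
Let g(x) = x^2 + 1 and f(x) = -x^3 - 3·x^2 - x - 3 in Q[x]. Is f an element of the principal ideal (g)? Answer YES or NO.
In Q[x] the ideal (g) consists of all multiples of g, so f ∈ (g) iff g | f, i.e. iff the remainder of f on division by g is 0. Divide f by g (g is monic, so eliminate the leading term of the running remainder at each step):
  leading term -x^3: subtract (-x)·g(x) = -x^3 - x, leaving -3·x^2 - 3
  leading term -3·x^2: subtract (-3)·g(x) = -3·x^2 - 3, leaving 0
The remainder is 0, so f(x) = g(x) · h(x) with h(x) = -x - 3. Hence g | f, i.e. f ∈ (g).

Final answer: YES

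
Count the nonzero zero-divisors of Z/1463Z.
In Z/1463Z each nonzero element is either a unit (gcd with 1463 is 1) or a zero-divisor (gcd > 1). The number of units is φ(1463): factorise 1463 = 7 · 11 · 19, so φ(1463) = (7 − 1) · (11 − 1) · (19 − 1) = 6 · 10 · 18 = 1080. The nonzero elements number 1463 − 1 = 1462. Hence the nonzero zero-divisors number 1462 − 1080 = 382.

Final answer: Z/1463Z has 382 nonzero zero-divisors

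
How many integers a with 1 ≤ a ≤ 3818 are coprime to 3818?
1804

The number of a ∈ {1, ..., 3818} with gcd(a, 3818) = 1 is by definition Euler's totient φ(3818). φ is multiplicative, with φ(p^e) = p^e − p^(e−1). Factorise 3818 = 2 · 23 · 83. Then
  φ(3818) = (2 − 1) · (23 − 1) · (83 − 1) = 1 · 22 · 82 = 1804.
So there are 1804 such integers.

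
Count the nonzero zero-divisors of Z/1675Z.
Z/1675Z has 354 nonzero zero-divisors

In Z/1675Z each nonzero element is either a unit (gcd with 1675 is 1) or a zero-divisor (gcd > 1). The number of units is φ(1675): factorise 1675 = 5^2 · 67, so φ(1675) = (5^2 − 5^1) · (67 − 1) = 20 · 66 = 1320. The nonzero elements number 1675 − 1 = 1674. Hence the nonzero zero-divisors number 1674 − 1320 = 354.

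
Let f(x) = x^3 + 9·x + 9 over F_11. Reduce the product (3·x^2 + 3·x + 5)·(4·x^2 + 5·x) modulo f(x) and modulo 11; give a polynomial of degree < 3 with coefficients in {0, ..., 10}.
Multiply as integer polynomials: a · b = 12·x^4 + 27·x^3 + 35·x^2 + 25·x. Reducing coefficients mod 11: a · b ≡ x^4 + 5·x^3 + 2·x^2 + 3·x. Now divide by f(x) = x^3 + 9·x + 9 in F_11[x], eliminating the leading term at each step:
  leading term x^4: subtract (x)·f(x) = x^4 + 9·x^2 + 9·x, leaving 5·x^3 + 4·x^2 + 5·x (coefficients mod 11)
  leading term 5·x^3: subtract (5)·f(x) = 5·x^3 + x + 1, leaving 4·x^2 + 4·x + 10 (coefficients mod 11)
The degree is now < 3, so this is the remainder. Hence a · b ≡ 4·x^2 + 4·x + 10 in F_11[x]/(f).

Final answer: a · b ≡ 4·x^2 + 4·x + 10 (mod f(x))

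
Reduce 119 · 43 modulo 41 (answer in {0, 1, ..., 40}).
Reduce the factors first: 119 ≡ 37, 43 ≡ 2 (mod 41), so 119 · 43 ≡ 37 · 2 (mod 41). 37 · 2 = 74. Dividing by 41: 74 = 1·41 + 33. So (119 · 43) mod 41 = 33.

Final answer: 33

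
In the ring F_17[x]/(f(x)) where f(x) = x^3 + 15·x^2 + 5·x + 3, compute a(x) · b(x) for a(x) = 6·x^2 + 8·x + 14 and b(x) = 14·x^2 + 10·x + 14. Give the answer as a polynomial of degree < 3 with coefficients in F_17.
Multiply as integer polynomials: a · b = 84·x^4 + 172·x^3 + 360·x^2 + 252·x + 196. Reducing coefficients mod 17: a · b ≡ 16·x^4 + 2·x^3 + 3·x^2 + 14·x + 9. Now divide by f(x) = x^3 + 15·x^2 + 5·x + 3 in F_17[x], eliminating the leading term at each step:
  leading term 16·x^4: subtract (16·x)·f(x) = 16·x^4 + 2·x^3 + 12·x^2 + 14·x, leaving 8·x^2 + 9 (coefficients mod 17)
The degree is now < 3, so this is the remainder. Hence a · b ≡ 8·x^2 + 9 in F_17[x]/(f).

Final answer: a · b ≡ 8·x^2 + 9 (mod f(x))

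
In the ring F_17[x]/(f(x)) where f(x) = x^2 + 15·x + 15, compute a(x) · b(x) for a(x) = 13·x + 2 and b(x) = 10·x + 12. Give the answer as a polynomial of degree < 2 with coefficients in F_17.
Multiply as integer polynomials: a · b = 130·x^2 + 176·x + 24. Reducing coefficients mod 17: a · b ≡ 11·x^2 + 6·x + 7. Now divide by f(x) = x^2 + 15·x + 15 in F_17[x], eliminating the leading term at each step:
  leading term 11·x^2: subtract (11)·f(x) = 11·x^2 + 12·x + 12, leaving 11·x + 12 (coefficients mod 17)
The degree is now < 2, so this is the remainder. Hence a · b ≡ 11·x + 12 in F_17[x]/(f).

Final answer: a · b ≡ 11·x + 12 (mod f(x))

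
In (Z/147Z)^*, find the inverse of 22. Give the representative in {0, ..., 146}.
22^(−1) ≡ 127 (mod 147)

Apply the extended Euclidean algorithm to (147, 22), tracking rows (r, s, t) with s·147 + t·22 = r. Each division r_prev = q·r_cur + r_new produces the new row as (previous row) − q·(current row):
  row A: (147, 1, 0)   [1·147 + 0·22 = 147]
  row B: (22, 0, 1)   [0·147 + 1·22 = 22]
  147 = 6·22 + 15   → row C = row A − 6·row B = (15, 1, −6)   [check: 1·147 − 6·22 = 15]
  22 = 1·15 + 7   → row D = row B − 1·row C = (7, −1, 7)   [check: −1·147 + 7·22 = 7]
  15 = 2·7 + 1   → row E = row C − 2·row D = (1, 3, −20)   [check: 3·147 − 20·22 = 1]
  7 = 7·1 + 0   → remainder 0, stop. gcd = 1 (last nonzero row E).
The gcd is 1, so 22 is invertible mod 147. The last nonzero row gives 3·147 − 20·22 = 1, so t = −20. So 22^(−1) ≡ −20 ≡ 127 (mod 147). Verify: 22 · 127 = 2794 ≡ 1 (mod 147). ✓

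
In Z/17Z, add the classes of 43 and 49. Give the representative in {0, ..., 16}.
7

Reduce the summands first: 43 ≡ 9, 49 ≡ 15 (mod 17), so 43 + 49 ≡ 9 + 15 (mod 17). 9 + 15 = 24; 24 = 1·17 + 7, so (43 + 49) mod 17 = 7.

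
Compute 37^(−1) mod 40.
37^(−1) ≡ 13 (mod 40)

Apply the extended Euclidean algorithm to (40, 37), tracking rows (r, s, t) with s·40 + t·37 = r. Each division r_prev = q·r_cur + r_new produces the new row as (previous row) − q·(current row):
  row A: (40, 1, 0)   [1·40 + 0·37 = 40]
  row B: (37, 0, 1)   [0·40 + 1·37 = 37]
  40 = 1·37 + 3   → row C = row A − 1·row B = (3, 1, −1)   [check: 1·40 − 1·37 = 3]
  37 = 12·3 + 1   → row D = row B − 12·row C = (1, −12, 13)   [check: −12·40 + 13·37 = 1]
  3 = 3·1 + 0   → remainder 0, stop. gcd = 1 (last nonzero row D).
The gcd is 1, so 37 is invertible mod 40. The last nonzero row gives −12·40 + 13·37 = 1, so t = 13. So 37^(−1) ≡ 13 (mod 40). Verify: 37 · 13 = 481 ≡ 1 (mod 40). ✓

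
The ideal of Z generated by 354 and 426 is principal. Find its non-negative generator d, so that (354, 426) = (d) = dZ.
(354, 426) = (6); d = 6

In the PID Z, (a, b) is generated by gcd(a, b). Compute gcd(426, 354) with the extended Euclidean algorithm, tracking rows (r, s, t) with s·426 + t·354 = r:
  row A: (426, 1, 0)   [1·426 + 0·354 = 426]
  row B: (354, 0, 1)   [0·426 + 1·354 = 354]
  426 = 1·354 + 72   → row C = row A − 1·row B = (72, 1, −1)   [check: 1·426 − 1·354 = 72]
  354 = 4·72 + 66   → row D = row B − 4·row C = (66, −4, 5)   [check: −4·426 + 5·354 = 66]
  72 = 1·66 + 6   → row E = row C − 1·row D = (6, 5, −6)   [check: 5·426 − 6·354 = 6]
  66 = 11·6 + 0   → remainder 0, stop. gcd = 6 (last nonzero row E).
So gcd(354, 426) = 6, with Bézout identity 5·426 − 6·354 = 6. Containment (⊇): the Bézout identity exhibits 6 as an element of (354, 426), giving (6) ⊆ (354, 426). Containment (⊆): since 6 | 354 and 6 | 426 (354 = 6·59, 426 = 6·71), every Z-linear combination of 354 and 426 is divisible by 6, so (354, 426) ⊆ (6). Therefore (354, 426) = (6), d = 6.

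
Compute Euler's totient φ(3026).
φ is multiplicative, with φ(p^e) = p^e − p^(e−1). Factorise 3026 = 2 · 17 · 89. Then
  φ(3026) = (2 − 1) · (17 − 1) · (89 − 1) = 1 · 16 · 88 = 1408.

Final answer: φ(3026) = 1408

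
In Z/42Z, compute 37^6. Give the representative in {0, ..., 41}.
1

Use repeated squaring. Binary(6) = 110. Walk through the bits of the exponent 6 left-to-right: at each bit after the leading one, square the running value, then multiply by 37 if the bit is 1 (always reducing mod 42):
  bit 1 = 1 (leading): start with 37.
  bit 2 = 1: square 37^2 = 1369 ≡ 25; bit is 1, so multiply 25·37 = 925 ≡ 1 (mod 42).
  bit 3 = 0: square 1^2 = 1 (mod 42).
Final value: 37^6 ≡ 1 (mod 42).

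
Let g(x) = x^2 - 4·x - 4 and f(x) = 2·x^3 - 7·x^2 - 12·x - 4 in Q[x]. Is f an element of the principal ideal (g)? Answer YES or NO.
In Q[x] the ideal (g) consists of all multiples of g, so f ∈ (g) iff g | f, i.e. iff the remainder of f on division by g is 0. Divide f by g (g is monic, so eliminate the leading term of the running remainder at each step):
  leading term 2·x^3: subtract (2·x)·g(x) = 2·x^3 - 8·x^2 - 8·x, leaving x^2 - 4·x - 4
  leading term x^2: subtract (1)·g(x) = x^2 - 4·x - 4, leaving 0
The remainder is 0, so f(x) = g(x) · h(x) with h(x) = 2·x + 1. Hence g | f, i.e. f ∈ (g).

Final answer: YES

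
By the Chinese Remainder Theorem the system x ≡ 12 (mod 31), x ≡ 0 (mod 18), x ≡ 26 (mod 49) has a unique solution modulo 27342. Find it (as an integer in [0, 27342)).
The moduli 31, 18, 49 are pairwise coprime, so by the CRT there is a unique solution mod 31·18·49 = 27342.
Solve by successive substitution. Start with x ≡ 12 (mod 31).
  Combine with x ≡ 0 (mod 18): write x = 12 + 31·t and require 12 + 31·t ≡ 0 (mod 18), i.e. 31·t ≡ 0 − 12 ≡ 6 (mod 18). Since 31^(−1) ≡ 7 (mod 18) (31 ≡ 13 (mod 18)), t ≡ 7·6 ≡ 6 (mod 18). So x ≡ 12 + 31·6 = 198 (mod 558).
  Combine with x ≡ 26 (mod 49): write x = 198 + 558·t and require 198 + 558·t ≡ 26 (mod 49), i.e. 558·t ≡ 26 − 198 ≡ 24 (mod 49). Since 558^(−1) ≡ 31 (mod 49) (558 ≡ 19 (mod 49)), t ≡ 31·24 ≡ 9 (mod 49). So x ≡ 198 + 558·9 = 5220 (mod 27342).
Unique solution in [0, 27342): x = 5220.

Final answer: x ≡ 5220 (mod 27342); the representative in [0, 27342) is 5220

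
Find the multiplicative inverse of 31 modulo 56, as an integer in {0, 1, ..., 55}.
Apply the extended Euclidean algorithm to (56, 31), tracking rows (r, s, t) with s·56 + t·31 = r. Each division r_prev = q·r_cur + r_new produces the new row as (previous row) − q·(current row):
  row A: (56, 1, 0)   [1·56 + 0·31 = 56]
  row B: (31, 0, 1)   [0·56 + 1·31 = 31]
  56 = 1·31 + 25   → row C = row A − 1·row B = (25, 1, −1)   [check: 1·56 − 1·31 = 25]
  31 = 1·25 + 6   → row D = row B − 1·row C = (6, −1, 2)   [check: −1·56 + 2·31 = 6]
  25 = 4·6 + 1   → row E = row C − 4·row D = (1, 5, −9)   [check: 5·56 − 9·31 = 1]
  6 = 6·1 + 0   → remainder 0, stop. gcd = 1 (last nonzero row E).
The gcd is 1, so 31 is invertible mod 56. The last nonzero row gives 5·56 − 9·31 = 1, so t = −9. So 31^(−1) ≡ −9 ≡ 47 (mod 56). Verify: 31 · 47 = 1457 ≡ 1 (mod 56). ✓

Final answer: 31^(−1) ≡ 47 (mod 56)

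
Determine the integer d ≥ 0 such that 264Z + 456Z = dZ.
In the PID Z, (a, b) is generated by gcd(a, b). Compute gcd(456, 264) with the extended Euclidean algorithm, tracking rows (r, s, t) with s·456 + t·264 = r:
  row A: (456, 1, 0)   [1·456 + 0·264 = 456]
  row B: (264, 0, 1)   [0·456 + 1·264 = 264]
  456 = 1·264 + 192   → row C = row A − 1·row B = (192, 1, −1)   [check: 1·456 − 1·264 = 192]
  264 = 1·192 + 72   → row D = row B − 1·row C = (72, −1, 2)   [check: −1·456 + 2·264 = 72]
  192 = 2·72 + 48   → row E = row C − 2·row D = (48, 3, −5)   [check: 3·456 − 5·264 = 48]
  72 = 1·48 + 24   → row F = row D − 1·row E = (24, −4, 7)   [check: −4·456 + 7·264 = 24]
  48 = 2·24 + 0   → remainder 0, stop. gcd = 24 (last nonzero row F).
So gcd(264, 456) = 24, with Bézout identity −4·456 + 7·264 = 24. Containment (⊇): the Bézout identity exhibits 24 as an element of (264, 456), giving (24) ⊆ (264, 456). Containment (⊆): since 24 | 264 and 24 | 456 (264 = 24·11, 456 = 24·19), every Z-linear combination of 264 and 456 is divisible by 24, so (264, 456) ⊆ (24). Therefore (264, 456) = (24), d = 24.

Final answer: (264, 456) = (24); d = 24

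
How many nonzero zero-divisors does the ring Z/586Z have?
Z/586Z has 293 nonzero zero-divisors

In Z/586Z each nonzero element is either a unit (gcd with 586 is 1) or a zero-divisor (gcd > 1). The number of units is φ(586): factorise 586 = 2 · 293, so φ(586) = (2 − 1) · (293 − 1) = 1 · 292 = 292. The nonzero elements number 586 − 1 = 585. Hence the nonzero zero-divisors number 585 − 292 = 293.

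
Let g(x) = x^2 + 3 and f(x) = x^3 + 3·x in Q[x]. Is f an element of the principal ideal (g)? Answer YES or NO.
In Q[x] the ideal (g) consists of all multiples of g, so f ∈ (g) iff g | f, i.e. iff the remainder of f on division by g is 0. Divide f by g (g is monic, so eliminate the leading term of the running remainder at each step):
  leading term x^3: subtract (x)·g(x) = x^3 + 3·x, leaving 0
The remainder is 0, so f(x) = g(x) · h(x) with h(x) = x. Hence g | f, i.e. f ∈ (g).

Final answer: YES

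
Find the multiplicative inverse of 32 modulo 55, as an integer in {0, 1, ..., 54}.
Apply the extended Euclidean algorithm to (55, 32), tracking rows (r, s, t) with s·55 + t·32 = r. Each division r_prev = q·r_cur + r_new produces the new row as (previous row) − q·(current row):
  row A: (55, 1, 0)   [1·55 + 0·32 = 55]
  row B: (32, 0, 1)   [0·55 + 1·32 = 32]
  55 = 1·32 + 23   → row C = row A − 1·row B = (23, 1, −1)   [check: 1·55 − 1·32 = 23]
  32 = 1·23 + 9   → row D = row B − 1·row C = (9, −1, 2)   [check: −1·55 + 2·32 = 9]
  23 = 2·9 + 5   → row E = row C − 2·row D = (5, 3, −5)   [check: 3·55 − 5·32 = 5]
  9 = 1·5 + 4   → row F = row D − 1·row E = (4, −4, 7)   [check: −4·55 + 7·32 = 4]
  5 = 1·4 + 1   → row G = row E − 1·row F = (1, 7, −12)   [check: 7·55 − 12·32 = 1]
  4 = 4·1 + 0   → remainder 0, stop. gcd = 1 (last nonzero row G).
The gcd is 1, so 32 is invertible mod 55. The last nonzero row gives 7·55 − 12·32 = 1, so t = −12. So 32^(−1) ≡ −12 ≡ 43 (mod 55). Verify: 32 · 43 = 1376 ≡ 1 (mod 55). ✓

Final answer: 32^(−1) ≡ 43 (mod 55)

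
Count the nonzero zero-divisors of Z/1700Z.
Z/1700Z has 1059 nonzero zero-divisors

In Z/1700Z each nonzero element is either a unit (gcd with 1700 is 1) or a zero-divisor (gcd > 1). The number of units is φ(1700): factorise 1700 = 2^2 · 5^2 · 17, so φ(1700) = (2^2 − 2^1) · (5^2 − 5^1) · (17 − 1) = 2 · 20 · 16 = 640. The nonzero elements number 1700 − 1 = 1699. Hence the nonzero zero-divisors number 1699 − 640 = 1059.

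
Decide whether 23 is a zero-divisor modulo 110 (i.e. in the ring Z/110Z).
NO

gcd(23, 110) = 1, so 23 is a unit in Z/110Z (it has a multiplicative inverse). A unit cannot be a zero-divisor: if 23·b ≡ 0 then multiplying both sides by 23^(−1) gives b ≡ 0. So 23 is not a zero-divisor.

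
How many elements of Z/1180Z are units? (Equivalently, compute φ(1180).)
Z/1180Z has φ(1180) = 464 units

An element a ∈ Z/1180Z is a unit iff gcd(a, 1180) = 1, so the number of units is φ(1180). φ is multiplicative, with φ(p^e) = p^e − p^(e−1). Factorise 1180 = 2^2 · 5 · 59. Then
  φ(1180) = (2^2 − 2^1) · (5 − 1) · (59 − 1) = 2 · 4 · 58 = 464.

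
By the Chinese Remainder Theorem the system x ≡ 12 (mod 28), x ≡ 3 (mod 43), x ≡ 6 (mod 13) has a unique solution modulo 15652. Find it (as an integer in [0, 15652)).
x ≡ 13032 (mod 15652); the representative in [0, 15652) is 13032

The moduli 28, 43, 13 are pairwise coprime, so by the CRT there is a unique solution mod 28·43·13 = 15652.
Solve by successive substitution. Start with x ≡ 12 (mod 28).
  Combine with x ≡ 3 (mod 43): write x = 12 + 28·t and require 12 + 28·t ≡ 3 (mod 43), i.e. 28·t ≡ 3 − 12 ≡ 34 (mod 43). Since 28^(−1) ≡ 20 (mod 43), t ≡ 20·34 ≡ 35 (mod 43). So x ≡ 12 + 28·35 = 992 (mod 1204).
  Combine with x ≡ 6 (mod 13): write x = 992 + 1204·t and require 992 + 1204·t ≡ 6 (mod 13), i.e. 1204·t ≡ 6 − 992 ≡ 2 (mod 13). Since 1204^(−1) ≡ 5 (mod 13) (1204 ≡ 8 (mod 13)), t ≡ 5·2 ≡ 10 (mod 13). So x ≡ 992 + 1204·10 = 13032 (mod 15652).
Unique solution in [0, 15652): x = 13032.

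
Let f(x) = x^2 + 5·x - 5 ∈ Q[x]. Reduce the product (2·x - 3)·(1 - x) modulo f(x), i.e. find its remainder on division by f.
a · b ≡ 15·x - 13 (mod f(x))

First multiply in Q[x] without reducing: a · b = -2·x^2 + 5·x - 3. Now divide by f(x) = x^2 + 5·x - 5, eliminating the leading term at each step:
  leading term -2·x^2: subtract (-2)·f(x) = -2·x^2 - 10·x + 10, leaving 15·x - 13
The degree is now < 2, so this is the remainder. Hence a · b ≡ 15·x - 13 in Q[x]/(f).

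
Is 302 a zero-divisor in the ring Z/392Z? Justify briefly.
gcd(302, 392) = 2 > 1, so 302 is not a unit in Z/392Z. In Z/nZ every nonzero non-unit is a zero-divisor: explicitly, take b = 392/gcd = 196 ≠ 0 (mod 392); then 302·196 = 59192 = 151·392, i.e. 302·196 ≡ 0 (mod 392). So 302 is a zero-divisor.

Final answer: YES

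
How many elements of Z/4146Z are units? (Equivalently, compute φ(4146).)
An element a ∈ Z/4146Z is a unit iff gcd(a, 4146) = 1, so the number of units is φ(4146). φ is multiplicative, with φ(p^e) = p^e − p^(e−1). Factorise 4146 = 2 · 3 · 691. Then
  φ(4146) = (2 − 1) · (3 − 1) · (691 − 1) = 1 · 2 · 690 = 1380.

Final answer: Z/4146Z has φ(4146) = 1380 units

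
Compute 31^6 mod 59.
Use repeated squaring. Binary(6) = 110. Walk through the bits of the exponent 6 left-to-right: at each bit after the leading one, square the running value, then multiply by 31 if the bit is 1 (always reducing mod 59):
  bit 1 = 1 (leading): start with 31.
  bit 2 = 1: square 31^2 = 961 ≡ 17; bit is 1, so multiply 17·31 = 527 ≡ 55 (mod 59).
  bit 3 = 0: square 55^2 = 3025 ≡ 16 (mod 59).
Final value: 31^6 ≡ 16 (mod 59).

Final answer: 16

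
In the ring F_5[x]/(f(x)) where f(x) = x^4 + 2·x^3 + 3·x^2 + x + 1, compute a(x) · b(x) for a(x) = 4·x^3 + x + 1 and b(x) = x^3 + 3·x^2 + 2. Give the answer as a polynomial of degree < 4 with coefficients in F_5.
a · b ≡ 4·x^3 + 2·x^2 + 2·x + 1 (mod f(x))

Multiply as integer polynomials: a · b = 4·x^6 + 12·x^5 + x^4 + 12·x^3 + 3·x^2 + 2·x + 2. Reducing coefficients mod 5: a · b ≡ 4·x^6 + 2·x^5 + x^4 + 2·x^3 + 3·x^2 + 2·x + 2. Now divide by f(x) = x^4 + 2·x^3 + 3·x^2 + x + 1 in F_5[x], eliminating the leading term at each step:
  leading term 4·x^6: subtract (4·x^2)·f(x) = 4·x^6 + 3·x^5 + 2·x^4 + 4·x^3 + 4·x^2, leaving 4·x^5 + 4·x^4 + 3·x^3 + 4·x^2 + 2·x + 2 (coefficients mod 5)
  leading term 4·x^5: subtract (4·x)·f(x) = 4·x^5 + 3·x^4 + 2·x^3 + 4·x^2 + 4·x, leaving x^4 + x^3 + 3·x + 2 (coefficients mod 5)
  leading term x^4: subtract (1)·f(x) = x^4 + 2·x^3 + 3·x^2 + x + 1, leaving 4·x^3 + 2·x^2 + 2·x + 1 (coefficients mod 5)
The degree is now < 4, so this is the remainder. Hence a · b ≡ 4·x^3 + 2·x^2 + 2·x + 1 in F_5[x]/(f).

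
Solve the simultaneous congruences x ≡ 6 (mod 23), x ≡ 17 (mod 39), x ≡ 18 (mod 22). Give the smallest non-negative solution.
The moduli 23, 39, 22 are pairwise coprime, so by the CRT there is a unique solution mod 23·39·22 = 19734.
Solve by successive substitution. Start with x ≡ 6 (mod 23).
  Combine with x ≡ 17 (mod 39): write x = 6 + 23·t and require 6 + 23·t ≡ 17 (mod 39), i.e. 23·t ≡ 17 − 6 ≡ 11 (mod 39). Since 23^(−1) ≡ 17 (mod 39), t ≡ 17·11 ≡ 31 (mod 39). So x ≡ 6 + 23·31 = 719 (mod 897).
  Combine with x ≡ 18 (mod 22): write x = 719 + 897·t and require 719 + 897·t ≡ 18 (mod 22), i.e. 897·t ≡ 18 − 719 ≡ 3 (mod 22). Since 897^(−1) ≡ 13 (mod 22) (897 ≡ 17 (mod 22)), t ≡ 13·3 ≡ 17 (mod 22). So x ≡ 719 + 897·17 = 15968 (mod 19734).
Unique solution in [0, 19734): x = 15968.

Final answer: x ≡ 15968 (mod 19734); the representative in [0, 19734) is 15968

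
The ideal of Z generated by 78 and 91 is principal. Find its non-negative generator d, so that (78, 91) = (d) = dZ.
(78, 91) = (13); d = 13

In the PID Z, (a, b) is generated by gcd(a, b). Compute gcd(91, 78) with the extended Euclidean algorithm, tracking rows (r, s, t) with s·91 + t·78 = r:
  row A: (91, 1, 0)   [1·91 + 0·78 = 91]
  row B: (78, 0, 1)   [0·91 + 1·78 = 78]
  91 = 1·78 + 13   → row C = row A − 1·row B = (13, 1, −1)   [check: 1·91 − 1·78 = 13]
  78 = 6·13 + 0   → remainder 0, stop. gcd = 13 (last nonzero row C).
So gcd(78, 91) = 13, with Bézout identity 1·91 − 1·78 = 13. Containment (⊇): the Bézout identity exhibits 13 as an element of (78, 91), giving (13) ⊆ (78, 91). Containment (⊆): since 13 | 78 and 13 | 91 (78 = 13·6, 91 = 13·7), every Z-linear combination of 78 and 91 is divisible by 13, so (78, 91) ⊆ (13). Therefore (78, 91) = (13), d = 13.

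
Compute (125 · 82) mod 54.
Reduce the factors first: 125 ≡ 17, 82 ≡ 28 (mod 54), so 125 · 82 ≡ 17 · 28 (mod 54). 17 · 28 = 476. Dividing by 54: 476 = 8·54 + 44. So (125 · 82) mod 54 = 44.

Final answer: 44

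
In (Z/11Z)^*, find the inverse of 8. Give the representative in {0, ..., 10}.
Apply the extended Euclidean algorithm to (11, 8), tracking rows (r, s, t) with s·11 + t·8 = r. Each division r_prev = q·r_cur + r_new produces the new row as (previous row) − q·(current row):
  row A: (11, 1, 0)   [1·11 + 0·8 = 11]
  row B: (8, 0, 1)   [0·11 + 1·8 = 8]
  11 = 1·8 + 3   → row C = row A − 1·row B = (3, 1, −1)   [check: 1·11 − 1·8 = 3]
  8 = 2·3 + 2   → row D = row B − 2·row C = (2, −2, 3)   [check: −2·11 + 3·8 = 2]
  3 = 1·2 + 1   → row E = row C − 1·row D = (1, 3, −4)   [check: 3·11 − 4·8 = 1]
  2 = 2·1 + 0   → remainder 0, stop. gcd = 1 (last nonzero row E).
The gcd is 1, so 8 is invertible mod 11. The last nonzero row gives 3·11 − 4·8 = 1, so t = −4. So 8^(−1) ≡ −4 ≡ 7 (mod 11). Verify: 8 · 7 = 56 ≡ 1 (mod 11). ✓

Final answer: 8^(−1) ≡ 7 (mod 11)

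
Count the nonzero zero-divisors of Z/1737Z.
Z/1737Z has 584 nonzero zero-divisors

In Z/1737Z each nonzero element is either a unit (gcd with 1737 is 1) or a zero-divisor (gcd > 1). The number of units is φ(1737): factorise 1737 = 3^2 · 193, so φ(1737) = (3^2 − 3^1) · (193 − 1) = 6 · 192 = 1152. The nonzero elements number 1737 − 1 = 1736. Hence the nonzero zero-divisors number 1736 − 1152 = 584.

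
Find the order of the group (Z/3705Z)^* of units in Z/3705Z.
(Z/3705Z)^* consists of the classes a with gcd(a, 3705) = 1, so its order is φ(3705). φ is multiplicative, with φ(p^e) = p^e − p^(e−1). Factorise 3705 = 3 · 5 · 13 · 19. Then
  φ(3705) = (3 − 1) · (5 − 1) · (13 − 1) · (19 − 1) = 2 · 4 · 12 · 18 = 1728.
Thus |(Z/3705Z)^*| = 1728.

Final answer: |(Z/3705Z)^*| = 1728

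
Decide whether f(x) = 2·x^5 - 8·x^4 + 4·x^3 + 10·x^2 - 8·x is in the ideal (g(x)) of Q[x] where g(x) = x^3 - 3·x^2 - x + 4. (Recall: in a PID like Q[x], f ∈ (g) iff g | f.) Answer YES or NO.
In Q[x] the ideal (g) consists of all multiples of g, so f ∈ (g) iff g | f, i.e. iff the remainder of f on division by g is 0. Divide f by g (g is monic, so eliminate the leading term of the running remainder at each step):
  leading term 2·x^5: subtract (2·x^2)·g(x) = 2·x^5 - 6·x^4 - 2·x^3 + 8·x^2, leaving -2·x^4 + 6·x^3 + 2·x^2 - 8·x
  leading term -2·x^4: subtract (-2·x)·g(x) = -2·x^4 + 6·x^3 + 2·x^2 - 8·x, leaving 0
The remainder is 0, so f(x) = g(x) · h(x) with h(x) = 2·x^2 - 2·x. Hence g | f, i.e. f ∈ (g).

Final answer: YES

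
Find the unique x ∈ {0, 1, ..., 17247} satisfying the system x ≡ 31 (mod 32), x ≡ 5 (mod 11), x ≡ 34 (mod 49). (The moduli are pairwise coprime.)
The moduli 32, 11, 49 are pairwise coprime, so by the CRT there is a unique solution mod 32·11·49 = 17248.
Solve by successive substitution. Start with x ≡ 31 (mod 32).
  Combine with x ≡ 5 (mod 11): write x = 31 + 32·t and require 31 + 32·t ≡ 5 (mod 11), i.e. 32·t ≡ 5 − 31 ≡ 7 (mod 11). Since 32^(−1) ≡ 10 (mod 11) (32 ≡ 10 (mod 11)), t ≡ 10·7 ≡ 4 (mod 11). So x ≡ 31 + 32·4 = 159 (mod 352).
  Combine with x ≡ 34 (mod 49): write x = 159 + 352·t and require 159 + 352·t ≡ 34 (mod 49), i.e. 352·t ≡ 34 − 159 ≡ 22 (mod 49). Since 352^(−1) ≡ 11 (mod 49) (352 ≡ 9 (mod 49)), t ≡ 11·22 ≡ 46 (mod 49). So x ≡ 159 + 352·46 = 16351 (mod 17248).
Unique solution in [0, 17248): x = 16351.

Final answer: x ≡ 16351 (mod 17248); the representative in [0, 17248) is 16351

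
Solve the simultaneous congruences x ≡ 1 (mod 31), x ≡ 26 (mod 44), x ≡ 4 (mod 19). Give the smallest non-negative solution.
x ≡ 15470 (mod 25916); the representative in [0, 25916) is 15470

The moduli 31, 44, 19 are pairwise coprime, so by the CRT there is a unique solution mod 31·44·19 = 25916.
Solve by successive substitution. Start with x ≡ 1 (mod 31).
  Combine with x ≡ 26 (mod 44): write x = 1 + 31·t and require 1 + 31·t ≡ 26 (mod 44), i.e. 31·t ≡ 26 − 1 ≡ 25 (mod 44). Since 31^(−1) ≡ 27 (mod 44), t ≡ 27·25 ≡ 15 (mod 44). So x ≡ 1 + 31·15 = 466 (mod 1364).
  Combine with x ≡ 4 (mod 19): write x = 466 + 1364·t and require 466 + 1364·t ≡ 4 (mod 19), i.e. 1364·t ≡ 4 − 466 ≡ 13 (mod 19). Since 1364^(−1) ≡ 14 (mod 19) (1364 ≡ 15 (mod 19)), t ≡ 14·13 ≡ 11 (mod 19). So x ≡ 466 + 1364·11 = 15470 (mod 25916).
Unique solution in [0, 25916): x = 15470.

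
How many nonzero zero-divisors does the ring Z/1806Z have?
In Z/1806Z each nonzero element is either a unit (gcd with 1806 is 1) or a zero-divisor (gcd > 1). The number of units is φ(1806): factorise 1806 = 2 · 3 · 7 · 43, so φ(1806) = (2 − 1) · (3 − 1) · (7 − 1) · (43 − 1) = 1 · 2 · 6 · 42 = 504. The nonzero elements number 1806 − 1 = 1805. Hence the nonzero zero-divisors number 1805 − 504 = 1301.

Final answer: Z/1806Z has 1301 nonzero zero-divisors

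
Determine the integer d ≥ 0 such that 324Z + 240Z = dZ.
In the PID Z, (a, b) is generated by gcd(a, b). Compute gcd(324, 240) with the extended Euclidean algorithm, tracking rows (r, s, t) with s·324 + t·240 = r:
  row A: (324, 1, 0)   [1·324 + 0·240 = 324]
  row B: (240, 0, 1)   [0·324 + 1·240 = 240]
  324 = 1·240 + 84   → row C = row A − 1·row B = (84, 1, −1)   [check: 1·324 − 1·240 = 84]
  240 = 2·84 + 72   → row D = row B − 2·row C = (72, −2, 3)   [check: −2·324 + 3·240 = 72]
  84 = 1·72 + 12   → row E = row C − 1·row D = (12, 3, −4)   [check: 3·324 − 4·240 = 12]
  72 = 6·12 + 0   → remainder 0, stop. gcd = 12 (last nonzero row E).
So gcd(324, 240) = 12, with Bézout identity 3·324 − 4·240 = 12. Containment (⊇): the Bézout identity exhibits 12 as an element of (324, 240), giving (12) ⊆ (324, 240). Containment (⊆): since 12 | 324 and 12 | 240 (324 = 12·27, 240 = 12·20), every Z-linear combination of 324 and 240 is divisible by 12, so (324, 240) ⊆ (12). Therefore (324, 240) = (12), d = 12.

Final answer: (324, 240) = (12); d = 12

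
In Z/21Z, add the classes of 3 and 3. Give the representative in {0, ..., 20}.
6

Both summands are already reduced mod 21. 3 + 3 = 6; 6 = 0·21 + 6, so (3 + 3) mod 21 = 6.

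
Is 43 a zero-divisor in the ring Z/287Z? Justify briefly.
gcd(43, 287) = 1, so 43 is a unit in Z/287Z (it has a multiplicative inverse). A unit cannot be a zero-divisor: if 43·b ≡ 0 then multiplying both sides by 43^(−1) gives b ≡ 0. So 43 is not a zero-divisor.

Final answer: NO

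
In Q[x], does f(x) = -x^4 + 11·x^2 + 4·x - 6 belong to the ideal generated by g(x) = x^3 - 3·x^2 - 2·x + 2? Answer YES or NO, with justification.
YES

In Q[x] the ideal (g) consists of all multiples of g, so f ∈ (g) iff g | f, i.e. iff the remainder of f on division by g is 0. Divide f by g (g is monic, so eliminate the leading term of the running remainder at each step):
  leading term -x^4: subtract (-x)·g(x) = -x^4 + 3·x^3 + 2·x^2 - 2·x, leaving -3·x^3 + 9·x^2 + 6·x - 6
  leading term -3·x^3: subtract (-3)·g(x) = -3·x^3 + 9·x^2 + 6·x - 6, leaving 0
The remainder is 0, so f(x) = g(x) · h(x) with h(x) = -x - 3. Hence g | f, i.e. f ∈ (g).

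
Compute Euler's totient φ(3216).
φ(3216) = 1056

φ is multiplicative, with φ(p^e) = p^e − p^(e−1). Factorise 3216 = 2^4 · 3 · 67. Then
  φ(3216) = (2^4 − 2^3) · (3 − 1) · (67 − 1) = 8 · 2 · 66 = 1056.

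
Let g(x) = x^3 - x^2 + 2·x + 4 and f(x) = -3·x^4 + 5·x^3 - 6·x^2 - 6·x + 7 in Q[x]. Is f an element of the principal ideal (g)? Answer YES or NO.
NO

In Q[x] the ideal (g) consists of all multiples of g, so f ∈ (g) iff g | f, i.e. iff the remainder of f on division by g is 0. Divide f by g (g is monic, so eliminate the leading term of the running remainder at each step):
  leading term -3·x^4: subtract (-3·x)·g(x) = -3·x^4 + 3·x^3 - 6·x^2 - 12·x, leaving 2·x^3 + 6·x + 7
  leading term 2·x^3: subtract (2)·g(x) = 2·x^3 - 2·x^2 + 4·x + 8, leaving 2·x^2 + 2·x - 1
The remainder r(x) = 2·x^2 + 2·x - 1 ≠ 0 (and deg r < deg g), so g ∤ f, i.e. f ∉ (g).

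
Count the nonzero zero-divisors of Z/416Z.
In Z/416Z each nonzero element is either a unit (gcd with 416 is 1) or a zero-divisor (gcd > 1). The number of units is φ(416): factorise 416 = 2^5 · 13, so φ(416) = (2^5 − 2^4) · (13 − 1) = 16 · 12 = 192. The nonzero elements number 416 − 1 = 415. Hence the nonzero zero-divisors number 415 − 192 = 223.

Final answer: Z/416Z has 223 nonzero zero-divisors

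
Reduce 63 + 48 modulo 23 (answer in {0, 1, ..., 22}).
19

Reduce the summands first: 63 ≡ 17, 48 ≡ 2 (mod 23), so 63 + 48 ≡ 17 + 2 (mod 23). 17 + 2 = 19; 19 = 0·23 + 19, so (63 + 48) mod 23 = 19.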